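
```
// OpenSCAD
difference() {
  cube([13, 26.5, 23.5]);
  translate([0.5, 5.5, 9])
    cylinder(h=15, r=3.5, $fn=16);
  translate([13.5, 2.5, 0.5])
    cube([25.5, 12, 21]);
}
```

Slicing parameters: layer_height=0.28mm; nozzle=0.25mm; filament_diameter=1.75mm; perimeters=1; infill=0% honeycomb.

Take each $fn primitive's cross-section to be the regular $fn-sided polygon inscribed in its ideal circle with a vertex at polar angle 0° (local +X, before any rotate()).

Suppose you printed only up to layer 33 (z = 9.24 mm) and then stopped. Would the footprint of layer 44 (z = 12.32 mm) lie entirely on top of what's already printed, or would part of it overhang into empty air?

entirely on top

Compare the two slices. At z = 9.24: the cube (footprint 13×26.5) is included at this height (area 344.50 mm²); the r=3.5 cylinder at (0.5, 5.5) gives a regular 16-gon of circumradius 3.5 (constant along its height) (area = (16/2)·3.500²·sin(360°/16) = 37.50 mm²); the cube at (13.5, 2.5) is present — its section is the full 25.5×12 rectangle (area 306.00 mm²); After the difference (first − rest): starting from the 13×26.5 cube (344.50 mm²), the r=3.5 cylinder at (0.5, 5.5) partially overlaps it — only the 22.20 mm² overlap (of its 37.50 mm²) is removed, clipping the outline; the 25.5×12 cube at (13.5, 2.5) misses the remaining region (no effect) — area = 322.30 mm². At z = 12.32: the 13×26.5 cube contributes its full rectangle (area 344.50 mm²); the r=3.5 cylinder at (0.5, 5.5) contributes a regular 16-gon of circumradius 3.5 (area = (16/2)·3.500²·sin(360°/16) = 37.50 mm²); the 25.5×12 cube at (13.5, 2.5) contributes its full rectangle (area 306.00 mm²); After the difference (first − rest): starting from the 13×26.5 cube (344.50 mm²), the r=3.5 cylinder at (0.5, 5.5) partially overlaps it — only the 22.20 mm² overlap (of its 37.50 mm²) is removed, clipping the outline; the 25.5×12 cube at (13.5, 2.5) misses the remaining region (no effect) — area = 322.30 mm². Checking containment: the cross-section at z = 12.32 is a subset of the cross-section at z = 9.24.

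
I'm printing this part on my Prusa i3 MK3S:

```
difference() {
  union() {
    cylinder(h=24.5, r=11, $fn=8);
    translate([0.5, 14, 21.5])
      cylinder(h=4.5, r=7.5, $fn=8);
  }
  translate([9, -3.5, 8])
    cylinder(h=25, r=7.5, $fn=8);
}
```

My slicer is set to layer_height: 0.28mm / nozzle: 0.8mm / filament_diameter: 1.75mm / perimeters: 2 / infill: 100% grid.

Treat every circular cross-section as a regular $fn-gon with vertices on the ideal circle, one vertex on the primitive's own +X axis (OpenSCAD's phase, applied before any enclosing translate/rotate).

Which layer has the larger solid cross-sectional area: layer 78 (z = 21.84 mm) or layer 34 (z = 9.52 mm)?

layer 78 (z = 21.84 mm)

Layer 78 (z = 21.84): the cylinder: section is a regular 8-gon, circumradius r=11 (area = (8/2)·11.000²·sin(360°/8) = 342.24 mm²); the r=7.5 cylinder at (0.5, 14) contributes a regular 8-gon of circumradius 7.5 (area = (8/2)·7.500²·sin(360°/8) = 159.10 mm²); Merging all regions: the regions partially overlap — summed areas 501.34 mm² minus the doubly-counted overlap 24.35 mm² gives 476.99 mm² — area = 476.99 mm²; the r=7.5 cylinder at (9, -3.5) contributes a regular 8-gon of circumradius 7.5 (area = (8/2)·7.500²·sin(360°/8) = 159.10 mm²); Subtracting the remaining from the first: starting from the result so far (476.99 mm²), the r=7.5 cylinder at (9, -3.5) partially overlaps it — only the 79.15 mm² overlap (of its 159.10 mm²) is removed, clipping the outline — area = 397.83 mm². So its area = 397.83 mm². Layer 34 (z = 9.52): the cylinder: section is a regular 8-gon, circumradius r=11 (area = (8/2)·11.000²·sin(360°/8) = 342.24 mm²); the cylinder at (0.5, 14) is not intersected at this z (z outside [21.5, 26]); Taking the union: only the r=11 cylinder is present, so the union is just that shape — area = 342.24 mm²; the r=7.5 cylinder at (9, -3.5) contributes a regular 8-gon of circumradius 7.5 (area = (8/2)·7.500²·sin(360°/8) = 159.10 mm²); Taking the first minus the rest: starting from that combined region (342.24 mm²), the r=7.5 cylinder at (9, -3.5) partially overlaps it — only the 79.15 mm² overlap (of its 159.10 mm²) is removed, clipping the outline — area = 263.09 mm². So its area = 263.09 mm². Layer 78 is larger (397.83 vs 263.09 mm²).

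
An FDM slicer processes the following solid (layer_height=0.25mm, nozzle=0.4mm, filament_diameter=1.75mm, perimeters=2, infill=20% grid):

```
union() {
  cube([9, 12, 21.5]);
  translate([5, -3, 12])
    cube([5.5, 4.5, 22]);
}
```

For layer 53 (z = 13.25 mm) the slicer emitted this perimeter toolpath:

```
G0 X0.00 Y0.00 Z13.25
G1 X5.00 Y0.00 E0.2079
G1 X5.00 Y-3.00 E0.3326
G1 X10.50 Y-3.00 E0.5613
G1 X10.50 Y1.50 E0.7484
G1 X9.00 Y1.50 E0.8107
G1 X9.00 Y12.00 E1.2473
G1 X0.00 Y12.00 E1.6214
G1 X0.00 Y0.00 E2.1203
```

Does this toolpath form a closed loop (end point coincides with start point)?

Start point (G0): (0.00, 0.00). End point (last G1): the path returns to the start — closed.

yes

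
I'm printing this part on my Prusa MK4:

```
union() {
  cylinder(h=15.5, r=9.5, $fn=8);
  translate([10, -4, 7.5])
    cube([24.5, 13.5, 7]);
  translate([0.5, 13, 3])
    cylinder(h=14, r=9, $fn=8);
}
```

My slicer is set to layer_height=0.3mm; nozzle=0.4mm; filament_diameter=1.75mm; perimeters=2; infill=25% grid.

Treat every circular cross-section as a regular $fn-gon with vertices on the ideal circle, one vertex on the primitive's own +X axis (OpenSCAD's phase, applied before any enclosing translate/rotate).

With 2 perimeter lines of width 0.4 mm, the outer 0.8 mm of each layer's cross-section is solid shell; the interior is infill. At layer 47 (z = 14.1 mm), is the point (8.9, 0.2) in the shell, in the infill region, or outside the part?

At z = 14.1 mm: the r=9.5 cylinder gives a regular 8-gon of circumradius 9.5 (constant along its height); the cube at (10, -4) (footprint 24.5×13.5) is included at this height; the r=9 cylinder at (0.5, 13) contributes a regular 8-gon of circumradius 9; Taking the union: the regions partially overlap (shared area 36.37 mm²), so overlapping operands fuse into one piece — 2 connected regions. Overall, the cross-section has 2 separate islands. The nearest boundary edge runs (6.77, 6.60)→(9.50, 0.00); distance from the point to it = 0.48 mm. (Shell/infill is judged within the island containing the point — the largest one.) The point is inside the cross-section, 0.48 mm from the nearest boundary — within the 0.8 mm shell band (2 × 0.4).

shell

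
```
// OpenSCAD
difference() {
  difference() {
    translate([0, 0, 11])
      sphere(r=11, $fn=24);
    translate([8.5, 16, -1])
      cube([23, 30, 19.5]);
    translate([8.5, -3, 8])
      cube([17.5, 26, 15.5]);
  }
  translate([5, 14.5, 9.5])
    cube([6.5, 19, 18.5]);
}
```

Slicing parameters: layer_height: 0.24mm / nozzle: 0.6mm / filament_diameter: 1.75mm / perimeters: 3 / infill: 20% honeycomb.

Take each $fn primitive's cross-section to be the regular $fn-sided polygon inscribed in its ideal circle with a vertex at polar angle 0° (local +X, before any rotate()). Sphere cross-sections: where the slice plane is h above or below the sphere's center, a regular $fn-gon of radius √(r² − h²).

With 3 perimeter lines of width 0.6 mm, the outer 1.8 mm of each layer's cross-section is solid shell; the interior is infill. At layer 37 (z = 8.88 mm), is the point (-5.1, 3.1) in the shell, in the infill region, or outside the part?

At z = 8.88 mm: the r=11 sphere contributes a regular 24-gon of circumradius √(11²−2.12²) = 10.794; the cube at (8.5, 16) (footprint 23×30) is included at this height; the cube at (8.5, -3) (footprint 17.5×26) is included at this height; Taking the first minus the rest: starting from the r=11 sphere, the 23×30 cube at (8.5, 16) misses the remaining region (no effect); the 17.5×26 cube at (8.5, -3) partially overlaps it — only the 16.26 mm² overlap (of its 455.00 mm²) is removed, clipping the outline — 1 connected region; the cube at (5, 14.5) does not reach this height (z outside [9.5, 28]); Taking the first minus the rest: none of the subtracted shapes is present at this height, so that combined region is unchanged — 1 connected region. Overall, the cross-section is a single solid region. The nearest boundary edge runs (-9.35, 5.40)→(-7.63, 7.63); distance from the point to it = 4.77 mm. The point is inside the cross-section and 4.77 mm from the nearest boundary — more than the 1.8 mm shell width (3 × 0.6), so it's in the infill interior.

infill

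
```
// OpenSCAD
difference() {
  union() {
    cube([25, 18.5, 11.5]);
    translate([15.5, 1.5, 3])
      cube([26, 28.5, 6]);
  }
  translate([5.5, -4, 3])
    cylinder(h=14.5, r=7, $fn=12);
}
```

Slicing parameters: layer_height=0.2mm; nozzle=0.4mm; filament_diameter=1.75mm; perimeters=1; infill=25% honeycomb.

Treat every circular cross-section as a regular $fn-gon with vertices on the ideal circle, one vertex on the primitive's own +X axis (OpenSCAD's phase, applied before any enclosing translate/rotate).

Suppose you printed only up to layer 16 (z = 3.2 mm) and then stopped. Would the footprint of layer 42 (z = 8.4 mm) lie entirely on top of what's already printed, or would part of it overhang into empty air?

entirely on top

Compare the two slices. At z = 3.2: the cube (footprint 25×18.5) is included at this height (area 462.50 mm²); the 26×28.5 cube at (15.5, 1.5) contributes its full rectangle (area 741.00 mm²); Taking the union: the regions partially overlap — summed areas 1203.50 mm² minus the doubly-counted overlap 161.50 mm² gives 1042.00 mm² — area = 1042.00 mm²; the r=7 cylinder at (5.5, -4) gives a regular 12-gon of circumradius 7 (constant along its height) (area = (12/2)·7.000²·sin(360°/12) = 147.00 mm²); Taking the first minus the rest: starting from the result so far (1042.00 mm²), the r=7 cylinder at (5.5, -4) partially overlaps it — only the 21.97 mm² overlap (of its 147.00 mm²) is removed, clipping the outline — area = 1020.03 mm². At z = 8.4: the cube is present — its section is the full 25×18.5 rectangle (area 462.50 mm²); the 26×28.5 cube at (15.5, 1.5) contributes its full rectangle (area 741.00 mm²); Merging all regions: the regions partially overlap — summed areas 1203.50 mm² minus the doubly-counted overlap 161.50 mm² gives 1042.00 mm² — area = 1042.00 mm²; the cylinder at (5.5, -4): section is a regular 12-gon, circumradius r=7 (area = (12/2)·7.000²·sin(360°/12) = 147.00 mm²); Subtracting the remaining from the first: starting from the result so far (1042.00 mm²), the r=7 cylinder at (5.5, -4) partially overlaps it — only the 21.97 mm² overlap (of its 147.00 mm²) is removed, clipping the outline — area = 1020.03 mm². Checking containment: the cross-section at z = 8.4 is a subset of the cross-section at z = 3.2.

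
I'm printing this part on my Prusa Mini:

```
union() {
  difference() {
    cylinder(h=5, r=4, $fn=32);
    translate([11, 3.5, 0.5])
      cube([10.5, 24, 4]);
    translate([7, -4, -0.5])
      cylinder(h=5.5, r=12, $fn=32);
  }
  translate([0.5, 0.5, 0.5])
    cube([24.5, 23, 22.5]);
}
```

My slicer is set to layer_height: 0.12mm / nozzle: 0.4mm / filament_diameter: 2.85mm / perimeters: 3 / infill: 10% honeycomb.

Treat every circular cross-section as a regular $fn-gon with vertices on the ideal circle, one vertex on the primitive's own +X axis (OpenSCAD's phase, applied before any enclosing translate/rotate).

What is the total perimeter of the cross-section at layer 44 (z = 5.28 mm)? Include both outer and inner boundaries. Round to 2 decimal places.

95.00 mm

At z = 5.28 mm: the cylinder does not reach this height (z outside [0, 5]); the cube at (11, 3.5) is not intersected at this z (z outside [0.5, 4.5]); the cylinder at (7, -4) is absent (z outside [-0.5, 5]); Subtracting the remaining from the first: the first operand is absent here, so nothing remains; the cube at (0.5, 0.5) (footprint 24.5×23) is included at this height (perimeter 95.00 mm); Combining (union): only the 24.5×23 cube at (0.5, 0.5) is present, so the union is just that shape — boundary = 95.00 mm. Overall, the cross-section is a single solid region. Total boundary length (outer) = 95.00 mm.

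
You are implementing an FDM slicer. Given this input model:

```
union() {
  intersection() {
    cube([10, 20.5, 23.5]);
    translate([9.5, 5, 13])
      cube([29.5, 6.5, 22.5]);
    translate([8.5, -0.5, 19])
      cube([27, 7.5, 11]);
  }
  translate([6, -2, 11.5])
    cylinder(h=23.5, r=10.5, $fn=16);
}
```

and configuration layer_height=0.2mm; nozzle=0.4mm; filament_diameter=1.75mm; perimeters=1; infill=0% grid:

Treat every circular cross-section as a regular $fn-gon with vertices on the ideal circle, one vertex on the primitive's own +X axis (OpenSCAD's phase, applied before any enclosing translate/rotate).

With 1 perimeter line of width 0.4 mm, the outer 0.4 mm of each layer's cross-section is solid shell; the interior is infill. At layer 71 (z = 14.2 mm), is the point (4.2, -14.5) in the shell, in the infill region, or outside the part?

At z = 14.2 mm: the cube is present — its section is the full 10×20.5 rectangle; the 29.5×6.5 cube at (9.5, 5) contributes its full rectangle; the cube at (8.5, -0.5) does not reach this height (z outside [19, 30]); Keeping only the common overlap: at least one operand is absent at this height, so nothing remains; the cylinder at (6, -2): section is a regular 16-gon, circumradius r=10.5; Taking the union: only the r=10.5 cylinder at (6, -2) is present, so the union is just that shape — 1 connected region. Overall, the cross-section is a single solid region. The nearest boundary edge runs (1.98, -11.70)→(6.00, -12.50); distance from the point to it = 2.31 mm. The point is not inside any of the regions above, so it lies outside the cross-section (2.31 mm from the nearest boundary).

outside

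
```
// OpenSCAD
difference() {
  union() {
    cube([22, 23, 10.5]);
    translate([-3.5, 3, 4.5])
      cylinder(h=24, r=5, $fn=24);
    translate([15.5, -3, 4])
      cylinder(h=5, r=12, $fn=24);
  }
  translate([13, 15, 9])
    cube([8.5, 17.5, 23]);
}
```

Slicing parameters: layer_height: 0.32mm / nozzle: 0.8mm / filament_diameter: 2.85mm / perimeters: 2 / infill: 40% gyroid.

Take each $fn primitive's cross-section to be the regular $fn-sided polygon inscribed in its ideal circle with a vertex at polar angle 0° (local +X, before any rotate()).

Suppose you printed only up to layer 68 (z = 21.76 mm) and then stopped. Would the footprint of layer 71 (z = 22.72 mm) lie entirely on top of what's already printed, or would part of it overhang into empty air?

Compare the two slices. At z = 21.76: the cube does not reach this height (z outside [0, 10.5]); the r=5 cylinder at (-3.5, 3) contributes a regular 24-gon of circumradius 5 (area = (24/2)·5.000²·sin(360°/24) = 77.65 mm²); the cylinder at (15.5, -3) is absent (z outside [4, 9]); Combining (union): only the r=5 cylinder at (-3.5, 3) is present, so the union is just that shape — area = 77.65 mm²; the cube at (13, 15) (footprint 8.5×17.5) is included at this height (area 148.75 mm²); Subtracting the remaining from the first: starting from that combined region (77.65 mm²), the 8.5×17.5 cube at (13, 15) misses the remaining region (no effect) — area = 77.65 mm². At z = 22.72: the cube is absent (z outside [0, 10.5]); the r=5 cylinder at (-3.5, 3) gives a regular 24-gon of circumradius 5 (constant along its height) (area = (24/2)·5.000²·sin(360°/24) = 77.65 mm²); the cylinder at (15.5, -3) is not intersected at this z (z outside [4, 9]); Merging all regions: only the r=5 cylinder at (-3.5, 3) is present, so the union is just that shape — area = 77.65 mm²; the cube at (13, 15) (footprint 8.5×17.5) is included at this height (area 148.75 mm²); Taking the first minus the rest: starting from the result so far (77.65 mm²), the 8.5×17.5 cube at (13, 15) misses the remaining region (no effect) — area = 77.65 mm². Checking containment: the cross-section at z = 22.72 is a subset of the cross-section at z = 21.76.

entirely on top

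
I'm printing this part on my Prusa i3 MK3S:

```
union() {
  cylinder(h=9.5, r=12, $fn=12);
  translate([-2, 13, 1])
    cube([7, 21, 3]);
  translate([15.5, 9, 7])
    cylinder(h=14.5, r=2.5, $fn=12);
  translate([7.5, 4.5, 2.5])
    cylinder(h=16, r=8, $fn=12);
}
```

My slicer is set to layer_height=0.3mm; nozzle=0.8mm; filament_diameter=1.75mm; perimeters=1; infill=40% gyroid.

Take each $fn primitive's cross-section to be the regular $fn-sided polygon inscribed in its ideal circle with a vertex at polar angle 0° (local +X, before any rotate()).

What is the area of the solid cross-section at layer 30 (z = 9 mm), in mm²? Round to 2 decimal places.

511.94 mm²

At z = 9 mm: the r=12 cylinder contributes a regular 12-gon of circumradius 12 (area = (12/2)·12.000²·sin(360°/12) = 432.00 mm²); the cube at (-2, 13) does not reach this height (z outside [1, 4]); the r=2.5 cylinder at (15.5, 9) contributes a regular 12-gon of circumradius 2.5 (area = (12/2)·2.500²·sin(360°/12) = 18.75 mm²); the cylinder at (7.5, 4.5): section is a regular 12-gon, circumradius r=8 (area = (12/2)·8.000²·sin(360°/12) = 192.00 mm²); Taking the union: the regions partially overlap — summed areas 642.75 mm² minus the doubly-counted overlap 130.81 mm² gives 511.94 mm² — area = 511.94 mm². Overall, the cross-section is a single solid region. Net area = 511.94 mm².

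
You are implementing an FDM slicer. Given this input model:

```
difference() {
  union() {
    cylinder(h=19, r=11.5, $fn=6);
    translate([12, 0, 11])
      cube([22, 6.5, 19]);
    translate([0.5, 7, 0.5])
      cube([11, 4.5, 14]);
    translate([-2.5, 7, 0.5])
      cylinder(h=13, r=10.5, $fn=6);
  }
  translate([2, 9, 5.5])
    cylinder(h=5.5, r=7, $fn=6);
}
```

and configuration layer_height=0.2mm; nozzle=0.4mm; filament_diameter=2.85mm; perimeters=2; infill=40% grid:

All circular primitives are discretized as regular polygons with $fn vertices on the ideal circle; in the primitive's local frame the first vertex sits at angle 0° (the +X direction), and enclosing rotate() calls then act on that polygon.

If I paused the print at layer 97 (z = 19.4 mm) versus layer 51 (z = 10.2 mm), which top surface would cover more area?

Layer 97 (z = 19.4): the cylinder is not intersected at this z (z outside [0, 19]); the cube at (12, 0) (footprint 22×6.5) is included at this height (area 143.00 mm²); the cube at (0.5, 7) is not intersected at this z (z outside [0.5, 14.5]); the cylinder at (-2.5, 7) does not reach this height (z outside [0.5, 13.5]); Taking the union: only the 22×6.5 cube at (12, 0) is present, so the union is just that shape — area = 143.00 mm²; the cylinder at (2, 9) does not reach this height (z outside [5.5, 11]); Taking the first minus the rest: none of the subtracted shapes is present at this height, so the result so far is unchanged — area = 143.00 mm². So its area = 143.00 mm². Layer 51 (z = 10.2): the r=11.5 cylinder gives a regular 6-gon of circumradius 11.5 (constant along its height) (area = (6/2)·11.500²·sin(360°/6) = 343.60 mm²); the cube at (12, 0) is absent (z outside [11, 30]); the 11×4.5 cube at (0.5, 7) contributes its full rectangle (area 49.50 mm²); the r=10.5 cylinder at (-2.5, 7) contributes a regular 6-gon of circumradius 10.5 (area = (6/2)·10.500²·sin(360°/6) = 286.44 mm²); Merging all regions: the regions partially overlap — summed areas 679.53 mm² minus the doubly-counted overlap 196.79 mm² gives 482.75 mm² — area = 482.75 mm²; the cylinder at (2, 9): section is a regular 6-gon, circumradius r=7 (area = (6/2)·7.000²·sin(360°/6) = 127.31 mm²); After the difference (first − rest): starting from that combined region (482.75 mm²), the r=7 cylinder at (2, 9) partially overlaps it — only the 119.63 mm² overlap (of its 127.31 mm²) is removed, clipping the outline — area = 363.12 mm². So its area = 363.12 mm². Layer 51 is larger (363.12 vs 143.00 mm²).

layer 51 (z = 10.2 mm)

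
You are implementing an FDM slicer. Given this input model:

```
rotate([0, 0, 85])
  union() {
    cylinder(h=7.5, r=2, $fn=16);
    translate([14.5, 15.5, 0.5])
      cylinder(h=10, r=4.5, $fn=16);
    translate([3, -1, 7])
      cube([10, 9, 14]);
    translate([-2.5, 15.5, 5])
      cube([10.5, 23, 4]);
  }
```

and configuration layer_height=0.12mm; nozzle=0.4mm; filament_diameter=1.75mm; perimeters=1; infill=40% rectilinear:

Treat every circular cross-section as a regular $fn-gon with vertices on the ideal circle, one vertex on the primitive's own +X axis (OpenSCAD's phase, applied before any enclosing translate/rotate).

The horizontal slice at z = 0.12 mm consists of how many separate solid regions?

At z = 0.12 mm: the cylinder: section is a regular 16-gon, circumradius r=2; the cylinder at (14.5, 15.5) is absent (z outside [0.5, 10.5]); the cube at (3, -1) does not reach this height (z outside [7, 21]); the cube at (-2.5, 15.5) is not intersected at this z (z outside [5, 9]); Combining (union): only the r=2 cylinder is present, so the union is just that shape — 1 connected region; (rotated 85° about Z; rotation is an isometry so areas/perimeters/island counts are preserved). The result has 1 disconnected region.

1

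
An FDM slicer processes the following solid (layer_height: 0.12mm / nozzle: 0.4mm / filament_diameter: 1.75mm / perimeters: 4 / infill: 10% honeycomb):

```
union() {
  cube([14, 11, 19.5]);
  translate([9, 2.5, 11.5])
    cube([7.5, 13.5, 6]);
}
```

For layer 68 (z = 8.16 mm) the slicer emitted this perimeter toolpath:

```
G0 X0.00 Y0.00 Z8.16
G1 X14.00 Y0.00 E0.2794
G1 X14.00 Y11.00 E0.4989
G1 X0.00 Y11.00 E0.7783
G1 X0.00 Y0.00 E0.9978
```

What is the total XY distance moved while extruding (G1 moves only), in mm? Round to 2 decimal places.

50.00 mm

Sum the Euclidean lengths of each G1 segment: total = 50.00 mm.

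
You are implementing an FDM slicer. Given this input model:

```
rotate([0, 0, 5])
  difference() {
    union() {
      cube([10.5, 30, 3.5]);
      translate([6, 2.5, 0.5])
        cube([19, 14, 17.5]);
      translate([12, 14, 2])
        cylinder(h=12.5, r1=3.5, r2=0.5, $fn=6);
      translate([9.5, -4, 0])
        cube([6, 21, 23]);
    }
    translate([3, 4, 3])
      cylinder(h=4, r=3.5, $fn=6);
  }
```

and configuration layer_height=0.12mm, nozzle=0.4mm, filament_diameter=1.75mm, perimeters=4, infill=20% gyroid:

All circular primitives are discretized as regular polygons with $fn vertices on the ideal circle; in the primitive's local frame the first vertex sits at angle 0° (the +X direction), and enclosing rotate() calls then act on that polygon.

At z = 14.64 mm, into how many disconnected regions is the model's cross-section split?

1

At z = 14.64 mm: the cube is absent (z outside [0, 3.5]); the cube at (6, 2.5) is present — its section is the full 19×14 rectangle; the cone at (12, 14) is absent (z outside [2, 14.5]); the cube at (9.5, -4) (footprint 6×21) is included at this height; Taking the union: the regions partially overlap (shared area 84.00 mm²), so overlapping operands fuse into one piece — 1 connected region; the cylinder at (3, 4) is absent (z outside [3, 7]); Subtracting the remaining from the first: none of the subtracted shapes is present at this height, so the result so far is unchanged — 1 connected region; (whole slice rotated 5° about Z — lengths, areas and connectivity unchanged). The result has 1 disconnected region.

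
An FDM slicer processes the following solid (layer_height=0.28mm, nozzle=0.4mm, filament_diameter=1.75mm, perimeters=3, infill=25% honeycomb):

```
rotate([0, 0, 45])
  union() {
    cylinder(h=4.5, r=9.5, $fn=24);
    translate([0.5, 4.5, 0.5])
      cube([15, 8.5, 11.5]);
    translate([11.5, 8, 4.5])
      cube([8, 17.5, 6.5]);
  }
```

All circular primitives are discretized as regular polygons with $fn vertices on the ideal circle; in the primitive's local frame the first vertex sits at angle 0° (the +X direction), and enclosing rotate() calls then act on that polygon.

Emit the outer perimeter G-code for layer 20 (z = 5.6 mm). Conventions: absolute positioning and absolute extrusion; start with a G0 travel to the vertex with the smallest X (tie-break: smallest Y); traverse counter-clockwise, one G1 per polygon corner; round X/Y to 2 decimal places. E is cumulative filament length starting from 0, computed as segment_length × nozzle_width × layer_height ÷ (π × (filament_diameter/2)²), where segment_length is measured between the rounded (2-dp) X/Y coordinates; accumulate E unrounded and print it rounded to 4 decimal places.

At z = 5.6 mm: the cylinder is not intersected at this z (z outside [0, 4.5]); the cube at (0.5, 4.5) (footprint 15×8.5) is included at this height; the cube at (11.5, 8) is present — its section is the full 8×17.5 rectangle; Taking the union: the regions partially overlap (shared area 20.00 mm²), so overlapping operands fuse into one piece — 1 connected region; (whole slice rotated 45° about Z — lengths, areas and connectivity unchanged). The outline is a single polygon with 8 vertices. Extrusion per mm of travel: 0.4 × 0.28 / (π × 0.875²) = 0.046564. Accumulating E over each segment gives final E = 3.7252.

G0 X-9.90 Y26.16 Z5.60
G1 X-1.06 Y17.32 E0.5821
G1 X-8.84 Y9.55 E1.0941
G1 X-2.83 Y3.54 E1.4899
G1 X7.78 Y14.14 E2.1883
G1 X5.30 Y16.62 E2.3516
G1 X8.13 Y19.45 E2.5379
G1 X-4.24 Y31.82 E3.3525
G1 X-9.90 Y26.16 E3.7252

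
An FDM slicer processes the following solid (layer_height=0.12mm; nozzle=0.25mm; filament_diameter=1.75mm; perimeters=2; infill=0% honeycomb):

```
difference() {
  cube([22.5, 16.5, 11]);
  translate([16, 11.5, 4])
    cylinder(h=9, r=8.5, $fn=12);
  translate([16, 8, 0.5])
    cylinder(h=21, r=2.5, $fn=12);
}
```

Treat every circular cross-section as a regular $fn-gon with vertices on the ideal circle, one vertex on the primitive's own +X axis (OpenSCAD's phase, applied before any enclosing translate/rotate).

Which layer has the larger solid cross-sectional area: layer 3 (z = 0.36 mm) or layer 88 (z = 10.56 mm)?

Layer 3 (z = 0.36): the cube is present — its section is the full 22.5×16.5 rectangle (area 371.25 mm²); the cylinder at (16, 11.5) does not reach this height (z outside [4, 13]); the cylinder at (16, 8) is absent (z outside [0.5, 21.5]); Taking the first minus the rest: none of the subtracted shapes is present at this height, so the 22.5×16.5 cube is unchanged — area = 371.25 mm². So its area = 371.25 mm². Layer 88 (z = 10.56): the 22.5×16.5 cube contributes its full rectangle (area 371.25 mm²); the r=8.5 cylinder at (16, 11.5) contributes a regular 12-gon of circumradius 8.5 (area = (12/2)·8.500²·sin(360°/12) = 216.75 mm²); the cylinder at (16, 8): section is a regular 12-gon, circumradius r=2.5 (area = (12/2)·2.500²·sin(360°/12) = 18.75 mm²); Taking the first minus the rest: starting from the 22.5×16.5 cube (371.25 mm²), the r=8.5 cylinder at (16, 11.5) partially overlaps it — only the 173.37 mm² overlap (of its 216.75 mm²) is removed, clipping the outline; the r=2.5 cylinder at (16, 8) misses the remaining region (no effect) — area = 197.88 mm². So its area = 197.88 mm². Layer 3 is larger (371.25 vs 197.88 mm²).

layer 3 (z = 0.36 mm)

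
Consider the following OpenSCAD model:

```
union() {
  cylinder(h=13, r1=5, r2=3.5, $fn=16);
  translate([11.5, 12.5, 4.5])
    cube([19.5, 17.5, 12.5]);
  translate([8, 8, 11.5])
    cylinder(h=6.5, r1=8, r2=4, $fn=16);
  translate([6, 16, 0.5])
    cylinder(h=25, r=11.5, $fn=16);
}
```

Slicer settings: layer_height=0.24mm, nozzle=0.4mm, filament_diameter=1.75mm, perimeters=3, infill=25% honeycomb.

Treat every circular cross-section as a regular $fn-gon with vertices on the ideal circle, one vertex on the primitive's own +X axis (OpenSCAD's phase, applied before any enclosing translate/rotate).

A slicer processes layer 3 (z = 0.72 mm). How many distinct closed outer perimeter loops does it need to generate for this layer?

2

At z = 0.72 mm: the cone (r1=5→r2=3.5) has section circumradius 4.917 here — a regular 16-gon; the cube at (11.5, 12.5) is not intersected at this z (z outside [4.5, 17]); the cone at (8, 8) is absent (z outside [11.5, 18]); the r=11.5 cylinder at (6, 16) gives a regular 16-gon of circumradius 11.5 (constant along its height); Combining (union): the 2 present regions are separate (no shared area or edge), so areas and boundary lengths simply add and each stays a separate island — 2 connected regions. The result has 2 disconnected regions.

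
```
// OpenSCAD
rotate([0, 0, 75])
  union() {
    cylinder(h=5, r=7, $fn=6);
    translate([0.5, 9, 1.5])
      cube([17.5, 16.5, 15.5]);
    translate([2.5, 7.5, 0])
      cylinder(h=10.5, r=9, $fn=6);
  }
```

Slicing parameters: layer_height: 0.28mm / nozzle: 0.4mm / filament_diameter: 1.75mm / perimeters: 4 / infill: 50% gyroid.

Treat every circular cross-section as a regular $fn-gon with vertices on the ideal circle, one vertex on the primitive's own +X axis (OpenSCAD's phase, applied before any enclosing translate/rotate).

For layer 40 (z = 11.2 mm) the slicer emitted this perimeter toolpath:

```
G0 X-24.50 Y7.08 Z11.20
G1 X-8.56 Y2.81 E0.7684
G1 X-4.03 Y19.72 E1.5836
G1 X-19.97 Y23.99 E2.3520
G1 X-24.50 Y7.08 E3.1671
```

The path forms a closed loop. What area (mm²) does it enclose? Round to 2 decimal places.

288.89 mm²

Apply the shoelace formula to the sequence of (X, Y) vertices; enclosed area = 288.89 mm².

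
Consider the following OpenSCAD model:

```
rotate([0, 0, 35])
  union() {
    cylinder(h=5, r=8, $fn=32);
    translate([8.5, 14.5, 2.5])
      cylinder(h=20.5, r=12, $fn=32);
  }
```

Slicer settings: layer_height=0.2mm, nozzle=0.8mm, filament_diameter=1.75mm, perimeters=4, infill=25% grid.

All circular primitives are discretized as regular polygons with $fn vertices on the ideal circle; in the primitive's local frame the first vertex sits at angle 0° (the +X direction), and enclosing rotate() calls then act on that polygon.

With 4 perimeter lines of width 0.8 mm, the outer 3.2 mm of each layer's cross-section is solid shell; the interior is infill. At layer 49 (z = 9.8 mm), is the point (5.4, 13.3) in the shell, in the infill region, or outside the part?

infill

At z = 9.8 mm: the cylinder does not reach this height (z outside [0, 5]); the cylinder at (8.5, 14.5): section is a regular 32-gon, circumradius r=12; Combining (union): only the r=12 cylinder at (8.5, 14.5) is present, so the union is just that shape — 1 connected region; (whole slice rotated 35° about Z — lengths, areas and connectivity unchanged). Overall, the cross-section is a single solid region. Undo the 35° rotation: the query point maps to (12.052, 7.797) in the un-rotated model frame. The nearest boundary edge runs (13.09, 3.41)→(15.17, 4.52); distance from the point to it = 4.36 mm. The point is inside the cross-section and 4.36 mm from the nearest boundary — more than the 3.2 mm shell width (4 × 0.8), so it's in the infill interior.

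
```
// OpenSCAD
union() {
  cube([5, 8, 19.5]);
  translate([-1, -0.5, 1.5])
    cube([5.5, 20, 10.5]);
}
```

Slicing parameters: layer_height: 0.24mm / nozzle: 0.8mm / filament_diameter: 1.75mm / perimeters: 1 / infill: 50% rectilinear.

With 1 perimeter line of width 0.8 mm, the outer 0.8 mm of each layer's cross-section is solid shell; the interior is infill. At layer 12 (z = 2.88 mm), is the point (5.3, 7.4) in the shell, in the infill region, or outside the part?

outside

At z = 2.88 mm: the cube (footprint 5×8) is included at this height; the 5.5×20 cube at (-1, -0.5) contributes its full rectangle; Merging all regions: the regions partially overlap (shared area 36.00 mm²), so overlapping operands fuse into one piece — 1 connected region. Overall, the cross-section is a single solid region. The nearest boundary edge runs (5.00, 8.00)→(5.00, 0.00); distance from the point to it = 0.30 mm. The point is not inside any of the regions above, so it lies outside the cross-section (0.30 mm from the nearest boundary).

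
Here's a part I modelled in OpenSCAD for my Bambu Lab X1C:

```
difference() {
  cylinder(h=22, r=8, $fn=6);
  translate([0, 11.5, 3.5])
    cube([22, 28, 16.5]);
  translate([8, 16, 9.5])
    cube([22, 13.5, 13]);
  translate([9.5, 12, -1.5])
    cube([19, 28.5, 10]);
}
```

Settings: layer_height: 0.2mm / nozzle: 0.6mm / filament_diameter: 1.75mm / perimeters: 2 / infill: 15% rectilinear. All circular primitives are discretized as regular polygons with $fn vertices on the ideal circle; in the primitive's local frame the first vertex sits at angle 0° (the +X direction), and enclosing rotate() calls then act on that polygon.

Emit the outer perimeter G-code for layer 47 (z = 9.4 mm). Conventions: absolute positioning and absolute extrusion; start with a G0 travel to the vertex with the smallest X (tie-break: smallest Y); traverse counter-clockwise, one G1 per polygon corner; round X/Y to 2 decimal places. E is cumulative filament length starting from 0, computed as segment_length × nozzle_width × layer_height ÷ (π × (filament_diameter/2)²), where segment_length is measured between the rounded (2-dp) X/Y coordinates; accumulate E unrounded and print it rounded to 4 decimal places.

G0 X-8.00 Y0.00 Z9.40
G1 X-4.00 Y-6.93 E0.3992
G1 X4.00 Y-6.93 E0.7983
G1 X8.00 Y0.00 E1.1975
G1 X4.00 Y6.93 E1.5967
G1 X-4.00 Y6.93 E1.9958
G1 X-8.00 Y0.00 E2.3950

At z = 9.4 mm: the r=8 cylinder contributes a regular 6-gon of circumradius 8; the cube at (0, 11.5) is present — its section is the full 22×28 rectangle; the cube at (8, 16) is not intersected at this z (z outside [9.5, 22.5]); the cube at (9.5, 12) is not intersected at this z (z outside [-1.5, 8.5]); After the difference (first − rest): starting from the r=8 cylinder, the 22×28 cube at (0, 11.5) misses the remaining region (no effect) — 1 connected region. The outline is a single polygon with 6 vertices. Extrusion per mm of travel: 0.6 × 0.2 / (π × 0.875²) = 0.049890. Accumulating E over each segment gives final E = 2.3950.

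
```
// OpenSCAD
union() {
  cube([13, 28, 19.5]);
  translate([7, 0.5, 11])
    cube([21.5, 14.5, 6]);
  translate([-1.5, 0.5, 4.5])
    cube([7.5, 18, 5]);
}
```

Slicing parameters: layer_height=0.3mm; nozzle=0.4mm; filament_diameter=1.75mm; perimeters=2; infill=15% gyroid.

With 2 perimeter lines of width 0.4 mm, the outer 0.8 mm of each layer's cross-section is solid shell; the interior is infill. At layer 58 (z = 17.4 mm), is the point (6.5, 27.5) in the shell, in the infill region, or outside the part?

shell

At z = 17.4 mm: the 13×28 cube contributes its full rectangle; the cube at (7, 0.5) does not reach this height (z outside [11, 17]); the cube at (-1.5, 0.5) is not intersected at this z (z outside [4.5, 9.5]); Combining (union): only the 13×28 cube is present, so the union is just that shape — 1 connected region. Overall, the cross-section is a single solid region. The nearest boundary edge runs (13.00, 28.00)→(0.00, 28.00); distance from the point to it = 0.50 mm. The point is inside the cross-section, 0.50 mm from the nearest boundary — within the 0.8 mm shell band (2 × 0.4).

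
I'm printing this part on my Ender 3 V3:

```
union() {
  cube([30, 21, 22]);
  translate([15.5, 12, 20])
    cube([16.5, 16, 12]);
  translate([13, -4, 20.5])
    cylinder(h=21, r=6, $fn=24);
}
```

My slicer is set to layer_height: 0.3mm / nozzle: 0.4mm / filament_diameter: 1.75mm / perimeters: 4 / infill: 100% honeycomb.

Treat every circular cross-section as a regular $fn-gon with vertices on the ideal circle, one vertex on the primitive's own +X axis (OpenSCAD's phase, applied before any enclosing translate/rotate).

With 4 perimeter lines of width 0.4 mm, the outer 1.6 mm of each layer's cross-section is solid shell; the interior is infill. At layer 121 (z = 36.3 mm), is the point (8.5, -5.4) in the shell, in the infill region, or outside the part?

At z = 36.3 mm: the cube is absent (z outside [0, 22]); the cube at (15.5, 12) is not intersected at this z (z outside [20, 32]); the r=6 cylinder at (13, -4) contributes a regular 24-gon of circumradius 6; Combining (union): only the r=6 cylinder at (13, -4) is present, so the union is just that shape — 1 connected region. Overall, the cross-section is a single solid region. The nearest boundary edge runs (7.20, -5.55)→(7.80, -7.00); distance from the point to it = 1.26 mm. The point is inside the cross-section, 1.26 mm from the nearest boundary — within the 1.6 mm shell band (4 × 0.4).

shell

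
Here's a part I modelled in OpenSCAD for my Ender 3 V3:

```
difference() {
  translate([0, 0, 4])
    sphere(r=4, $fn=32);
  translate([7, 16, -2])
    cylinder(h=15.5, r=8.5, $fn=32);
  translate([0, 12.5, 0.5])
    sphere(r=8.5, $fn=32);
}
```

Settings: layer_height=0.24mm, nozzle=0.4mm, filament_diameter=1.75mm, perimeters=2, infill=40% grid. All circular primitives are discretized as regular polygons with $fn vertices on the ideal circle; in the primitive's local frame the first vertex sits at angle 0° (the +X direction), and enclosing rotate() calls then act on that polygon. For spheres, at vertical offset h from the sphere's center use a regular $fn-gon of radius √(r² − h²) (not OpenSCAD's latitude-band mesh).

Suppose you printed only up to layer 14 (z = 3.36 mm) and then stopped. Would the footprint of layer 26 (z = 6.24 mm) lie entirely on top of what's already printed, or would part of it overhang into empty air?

entirely on top

Compare the two slices. At z = 3.36: the sphere: section is a regular 32-gon, circumradius = √(r²−h²) = √(4²−0.64²) = 3.948 (area = (32/2)·3.948²·sin(360°/32) = 48.66 mm²); the r=8.5 cylinder at (7, 16) contributes a regular 32-gon of circumradius 8.5 (area = (32/2)·8.500²·sin(360°/32) = 225.52 mm²); the r=8.5 sphere at (0, 12.5) contributes a regular 32-gon of circumradius √(8.5²−2.86²) = 8.004 (area = (32/2)·8.004²·sin(360°/32) = 199.99 mm²); Taking the first minus the rest: starting from the r=4 sphere (48.66 mm²), the r=8.5 cylinder at (7, 16) misses the remaining region (no effect); the r=8.5 sphere at (0, 12.5) misses the remaining region (no effect) — area = 48.66 mm². At z = 6.24: the r=4 sphere slices to a regular 32-gon of circumradius 3.314 (√(r²−h²) with h=2.24 from center) (area = (32/2)·3.314²·sin(360°/32) = 34.28 mm²); the r=8.5 cylinder at (7, 16) gives a regular 32-gon of circumradius 8.5 (constant along its height) (area = (32/2)·8.500²·sin(360°/32) = 225.52 mm²); the r=8.5 sphere at (0, 12.5) contributes a regular 32-gon of circumradius √(8.5²−5.74²) = 6.269 (area = (32/2)·6.269²·sin(360°/32) = 122.68 mm²); After the difference (first − rest): starting from the r=4 sphere (34.28 mm²), the r=8.5 cylinder at (7, 16) misses the remaining region (no effect); the r=8.5 sphere at (0, 12.5) misses the remaining region (no effect) — area = 34.28 mm². Checking containment: the cross-section at z = 6.24 is a subset of the cross-section at z = 3.36.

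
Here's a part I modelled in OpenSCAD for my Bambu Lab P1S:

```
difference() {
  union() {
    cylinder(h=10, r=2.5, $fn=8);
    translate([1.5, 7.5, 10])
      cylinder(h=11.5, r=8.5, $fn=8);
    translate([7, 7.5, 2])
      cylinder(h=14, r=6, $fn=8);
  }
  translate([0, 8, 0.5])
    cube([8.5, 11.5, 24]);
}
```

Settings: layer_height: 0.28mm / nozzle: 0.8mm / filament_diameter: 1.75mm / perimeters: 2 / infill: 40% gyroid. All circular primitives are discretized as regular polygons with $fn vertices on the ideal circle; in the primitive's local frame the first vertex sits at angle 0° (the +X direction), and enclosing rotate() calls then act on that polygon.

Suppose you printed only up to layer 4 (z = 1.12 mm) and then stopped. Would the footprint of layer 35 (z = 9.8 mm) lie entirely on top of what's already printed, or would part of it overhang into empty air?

Compare the two slices. At z = 1.12: the cylinder: section is a regular 8-gon, circumradius r=2.5 (area = (8/2)·2.500²·sin(360°/8) = 17.68 mm²); the cylinder at (1.5, 7.5) does not reach this height (z outside [10, 21.5]); the cylinder at (7, 7.5) is absent (z outside [2, 16]); Combining (union): only the r=2.5 cylinder is present, so the union is just that shape — area = 17.68 mm²; the cube at (0, 8) is present — its section is the full 8.5×11.5 rectangle (area 97.75 mm²); After the difference (first − rest): starting from that combined region (17.68 mm²), the 8.5×11.5 cube at (0, 8) misses the remaining region (no effect) — area = 17.68 mm². At z = 9.8: the r=2.5 cylinder contributes a regular 8-gon of circumradius 2.5 (area = (8/2)·2.500²·sin(360°/8) = 17.68 mm²); the cylinder at (1.5, 7.5) is not intersected at this z (z outside [10, 21.5]); the r=6 cylinder at (7, 7.5) contributes a regular 8-gon of circumradius 6 (area = (8/2)·6.000²·sin(360°/8) = 101.82 mm²); Taking the union: the 2 present regions are separate (no shared area or edge), so areas and boundary lengths simply add and each stays a separate island — area = 119.50 mm²; the cube at (0, 8) (footprint 8.5×11.5) is included at this height (area 97.75 mm²); After the difference (first − rest): starting from the result so far (119.50 mm²), the 8.5×11.5 cube at (0, 8) partially overlaps it — only the 30.29 mm² overlap (of its 97.75 mm²) is removed, clipping the outline — area = 89.21 mm². Checking containment: at z = 9.8 the cross-section extends beyond the z = 1.12 cross-section by about 71.53 mm².

part overhangs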